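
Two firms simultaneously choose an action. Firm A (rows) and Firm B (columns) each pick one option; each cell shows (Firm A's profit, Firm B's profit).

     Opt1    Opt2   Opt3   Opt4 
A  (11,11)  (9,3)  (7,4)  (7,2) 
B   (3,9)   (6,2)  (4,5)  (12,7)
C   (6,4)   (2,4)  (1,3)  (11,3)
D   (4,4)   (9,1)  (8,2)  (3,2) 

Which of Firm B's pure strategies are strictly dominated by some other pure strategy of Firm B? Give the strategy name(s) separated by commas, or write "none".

Opt1 is not dominated — it holds its own against Opt2 at A (11>3); Opt3 at A (11>4); Opt4 at A (11>2).
Opt2: no other strategy beats it everywhere (Opt1 at C (4=4); Opt3 at C (4>3); Opt4 at A (3>2)).
Opt3: dominated, since Opt1 does at least as well everywhere (A: 11>4, B: 9>5, C: 4>3, D: 4>2).
Opt4 is strictly dominated by Opt1 (A: 11>2, B: 9>7, C: 4>3, D: 4>2).

Opt3, Opt4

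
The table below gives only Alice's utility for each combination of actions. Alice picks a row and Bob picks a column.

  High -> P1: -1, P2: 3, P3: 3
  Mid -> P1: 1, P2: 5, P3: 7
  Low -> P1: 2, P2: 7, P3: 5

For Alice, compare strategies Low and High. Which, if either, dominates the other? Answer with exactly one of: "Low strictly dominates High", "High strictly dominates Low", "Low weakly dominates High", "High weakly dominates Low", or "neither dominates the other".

Low strictly dominates High

Low's payoffs vs High's, by Bob's action — P1: 2>-1, P2: 7>3, P3: 5>3.
Low gives a strictly higher payoff against every action of Bob, so Low strictly dominates High.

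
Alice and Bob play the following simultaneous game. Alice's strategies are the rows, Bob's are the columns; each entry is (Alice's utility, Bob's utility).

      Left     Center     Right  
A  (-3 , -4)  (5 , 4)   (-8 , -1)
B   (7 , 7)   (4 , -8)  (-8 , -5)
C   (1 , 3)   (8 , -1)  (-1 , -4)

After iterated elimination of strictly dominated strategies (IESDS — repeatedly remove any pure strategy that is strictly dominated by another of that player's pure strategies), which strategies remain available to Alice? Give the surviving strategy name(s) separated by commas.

B

Row A is eliminated: C beats it against every remaining column (Left: 1>-3, Center: 8>5, Right: -1>-8).
Bob's strategy Center is strictly dominated by Left (B: 7>-8, C: 3>-1) and is removed.
For Bob, Left strictly dominates Right on the remaining rows (B: 7>-5, C: 3>-4); eliminate Right.
For Alice, B strictly dominates C on the remaining columns (Left: 7>1); eliminate C.
Among the remaining strategies, none is strictly dominated by another pure strategy of the same player, so the elimination stops.
Surviving strategies — Alice: {B}; Bob: {Left}.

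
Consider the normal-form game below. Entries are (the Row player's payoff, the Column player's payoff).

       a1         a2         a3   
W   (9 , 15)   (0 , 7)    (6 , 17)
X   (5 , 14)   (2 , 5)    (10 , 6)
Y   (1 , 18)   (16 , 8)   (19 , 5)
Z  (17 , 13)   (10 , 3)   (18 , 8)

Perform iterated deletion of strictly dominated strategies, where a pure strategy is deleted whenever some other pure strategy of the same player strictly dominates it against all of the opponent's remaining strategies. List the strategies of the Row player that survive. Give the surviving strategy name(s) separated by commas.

Z

The Row player's strategy W is strictly dominated by Z (a1: 17>9, a2: 10>0, a3: 18>6) and is removed.
The Row player's strategy X is strictly dominated by Z (a1: 17>5, a2: 10>2, a3: 18>10) and is removed.
For the Column player, a1 strictly dominates a2 on the remaining rows (Y: 18>8, Z: 13>3); eliminate a2.
Column a3 is eliminated: a1 beats it against every remaining row (Y: 18>5, Z: 13>8).
For the Row player, Z strictly dominates Y on the remaining columns (a1: 17>1); eliminate Y.
Among the remaining strategies, none is strictly dominated by another pure strategy of the same player, so the elimination stops.
Surviving strategies — the Row player: {Z}; the Column player: {a1}.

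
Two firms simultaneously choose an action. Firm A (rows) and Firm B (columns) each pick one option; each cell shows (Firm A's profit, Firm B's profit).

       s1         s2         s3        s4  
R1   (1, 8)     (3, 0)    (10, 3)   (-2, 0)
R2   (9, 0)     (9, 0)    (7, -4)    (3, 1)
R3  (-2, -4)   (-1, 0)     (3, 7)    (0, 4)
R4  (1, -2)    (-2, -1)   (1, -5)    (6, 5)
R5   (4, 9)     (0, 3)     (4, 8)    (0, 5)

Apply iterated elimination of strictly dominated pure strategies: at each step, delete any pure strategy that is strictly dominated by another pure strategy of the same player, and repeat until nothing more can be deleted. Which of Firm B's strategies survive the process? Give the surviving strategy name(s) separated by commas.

Row R3 is eliminated: R2 beats it against every remaining column (s1: 9>-2, s2: 9>-1, s3: 7>3, s4: 3>0).
Firm A's strategy R5 is strictly dominated by R2 (s1: 9>4, s2: 9>0, s3: 7>4, s4: 3>0) and is removed.
Firm B's strategy s3 is strictly dominated by s1 (R1: 8>3, R2: 0>-4, R4: -2>-5) and is removed.
Firm A's strategy R1 is strictly dominated by R2 (s1: 9>1, s2: 9>3, s4: 3>-2) and is removed.
Column s1 is eliminated: s4 beats it against every remaining row (R2: 1>0, R4: 5>-2).
Column s2 is eliminated: s4 beats it against every remaining row (R2: 1>0, R4: 5>-1).
For Firm A, R4 strictly dominates R2 on the remaining columns (s4: 6>3); eliminate R2.
Among the remaining strategies, none is strictly dominated by another pure strategy of the same player, so the elimination stops.
Surviving strategies — Firm A: {R4}; Firm B: {s4}.

s4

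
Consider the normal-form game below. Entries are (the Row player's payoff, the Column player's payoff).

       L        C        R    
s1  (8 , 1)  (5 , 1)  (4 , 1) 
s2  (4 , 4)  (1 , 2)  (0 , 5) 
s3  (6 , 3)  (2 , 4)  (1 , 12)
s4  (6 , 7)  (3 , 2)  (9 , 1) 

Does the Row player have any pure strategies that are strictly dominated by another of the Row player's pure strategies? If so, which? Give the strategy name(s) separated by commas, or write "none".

s2, s3

Nothing dominates s1: s2 at L (8>4); s3 at L (8>6); s4 at L (8>6).
s1 strictly dominates s2 — L: 8>4, C: 5>1, R: 4>0.
s3: dominated, since s1 does at least as well everywhere (L: 8>6, C: 5>2, R: 4>1).
s4 is not dominated — it holds its own against s1 at R (9>4); s2 at L (6>4); s3 at L (6=6).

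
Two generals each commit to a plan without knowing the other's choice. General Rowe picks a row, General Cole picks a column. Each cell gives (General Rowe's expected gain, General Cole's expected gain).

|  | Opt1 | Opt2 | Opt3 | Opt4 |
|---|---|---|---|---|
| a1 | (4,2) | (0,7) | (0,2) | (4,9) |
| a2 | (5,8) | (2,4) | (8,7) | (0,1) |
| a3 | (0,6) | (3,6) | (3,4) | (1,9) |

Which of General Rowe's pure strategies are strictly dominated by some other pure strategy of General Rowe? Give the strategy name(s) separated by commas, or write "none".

none

a1 is not dominated — it holds its own against a2 at Opt4 (4>0); a3 at Opt1 (4>0).
Nothing dominates a2: a1 at Opt1 (5>4); a3 at Opt1 (5>0).
a3 is not dominated — it holds its own against a1 at Opt2 (3>0); a2 at Opt2 (3>2).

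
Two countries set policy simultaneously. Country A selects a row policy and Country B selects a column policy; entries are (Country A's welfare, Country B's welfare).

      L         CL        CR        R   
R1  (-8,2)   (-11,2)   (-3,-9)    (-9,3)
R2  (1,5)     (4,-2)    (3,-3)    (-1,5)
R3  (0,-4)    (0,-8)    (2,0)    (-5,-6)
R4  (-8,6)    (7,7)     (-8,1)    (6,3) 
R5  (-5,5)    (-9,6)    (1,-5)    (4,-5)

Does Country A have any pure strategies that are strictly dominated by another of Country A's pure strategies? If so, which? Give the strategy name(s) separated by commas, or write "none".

R2 strictly dominates R1 — L: 1>-8, CL: 4>-11, CR: 3>-3, R: -1>-9.
R2: no other strategy beats it everywhere (R1 at L (1>-8); R3 at L (1>0); R4 at L (1>-8); R5 at L (1>-5)).
R3: dominated, since R2 does at least as well everywhere (L: 1>0, CL: 4>0, CR: 3>2, R: -1>-5).
R4: no other strategy beats it everywhere (R1 at L (-8=-8); R2 at CL (7>4); R3 at CL (7>0); R5 at CL (7>-9)).
Nothing dominates R5: R1 at L (-5>-8); R2 at R (4>-1); R3 at R (4>-5); R4 at L (-5>-8).

R1, R3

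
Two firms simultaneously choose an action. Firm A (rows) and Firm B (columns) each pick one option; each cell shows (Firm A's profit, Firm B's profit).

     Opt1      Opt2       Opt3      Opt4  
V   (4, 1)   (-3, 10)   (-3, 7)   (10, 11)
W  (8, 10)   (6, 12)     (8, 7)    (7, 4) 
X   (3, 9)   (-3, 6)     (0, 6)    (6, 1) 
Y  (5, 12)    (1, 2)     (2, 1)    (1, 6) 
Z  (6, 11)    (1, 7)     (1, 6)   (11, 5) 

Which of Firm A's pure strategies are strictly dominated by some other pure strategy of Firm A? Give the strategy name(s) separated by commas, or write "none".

V, X, Y

Z strictly dominates V — Opt1: 6>4, Opt2: 1>-3, Opt3: 1>-3, Opt4: 11>10.
Nothing dominates W: V at Opt1 (8>4); X at Opt1 (8>3); Y at Opt1 (8>5); Z at Opt1 (8>6).
X is strictly dominated by W (Opt1: 8>3, Opt2: 6>-3, Opt3: 8>0, Opt4: 7>6).
Y: dominated, since W does at least as well everywhere (Opt1: 8>5, Opt2: 6>1, Opt3: 8>2, Opt4: 7>1).
Nothing dominates Z: V at Opt1 (6>4); W at Opt4 (11>7); X at Opt1 (6>3); Y at Opt1 (6>5).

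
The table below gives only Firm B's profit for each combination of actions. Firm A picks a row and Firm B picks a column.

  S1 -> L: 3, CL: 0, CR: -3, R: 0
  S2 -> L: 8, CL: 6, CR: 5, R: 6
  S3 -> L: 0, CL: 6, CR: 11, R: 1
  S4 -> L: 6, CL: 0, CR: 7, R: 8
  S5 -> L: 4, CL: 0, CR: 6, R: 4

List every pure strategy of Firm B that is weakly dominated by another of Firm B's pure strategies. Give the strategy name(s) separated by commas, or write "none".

Nothing dominates L: CL at S1 (3>0); CR at S1 (3>-3); R at S1 (3>0).
CL is not dominated — it holds its own against L at S3 (6>0); CR at S1 (0>-3); R at S3 (6>1).
CR is not dominated — it holds its own against L at S3 (11>0); CL at S3 (11>6); R at S3 (11>1).
Nothing dominates R: L at S3 (1>0); CL at S4 (8>0); CR at S1 (0>-3).

none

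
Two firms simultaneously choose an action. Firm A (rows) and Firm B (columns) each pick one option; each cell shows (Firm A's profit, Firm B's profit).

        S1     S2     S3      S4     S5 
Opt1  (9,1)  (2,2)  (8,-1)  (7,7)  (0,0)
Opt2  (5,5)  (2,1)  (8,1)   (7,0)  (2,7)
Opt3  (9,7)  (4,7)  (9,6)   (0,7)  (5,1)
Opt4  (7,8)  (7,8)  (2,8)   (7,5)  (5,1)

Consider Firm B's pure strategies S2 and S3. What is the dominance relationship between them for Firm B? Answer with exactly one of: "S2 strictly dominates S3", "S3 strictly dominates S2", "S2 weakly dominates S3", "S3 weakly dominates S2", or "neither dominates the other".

S2 weakly dominates S3

S2's payoffs vs S3's, by Firm A's action — Opt1: 2>-1, Opt2: 1=1, Opt3: 7>6, Opt4: 8=8.
S2 is at least as good everywhere and strictly better somewhere (tied only at Opt2, Opt4), so S2 weakly but not strictly dominates S3.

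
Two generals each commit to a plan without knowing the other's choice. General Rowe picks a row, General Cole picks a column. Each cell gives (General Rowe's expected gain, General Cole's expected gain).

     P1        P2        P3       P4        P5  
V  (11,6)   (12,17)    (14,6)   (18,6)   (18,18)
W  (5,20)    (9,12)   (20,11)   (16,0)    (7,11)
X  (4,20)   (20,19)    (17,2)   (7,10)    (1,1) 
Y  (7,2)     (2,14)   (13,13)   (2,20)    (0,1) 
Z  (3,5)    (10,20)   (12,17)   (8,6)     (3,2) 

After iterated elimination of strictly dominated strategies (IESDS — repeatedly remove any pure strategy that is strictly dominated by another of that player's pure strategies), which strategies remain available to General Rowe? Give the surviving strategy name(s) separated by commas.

V, X

General Rowe's strategy Y is strictly dominated by V (P1: 11>7, P2: 12>2, P3: 14>13, P4: 18>2, P5: 18>0) and is removed.
General Rowe's strategy Z is strictly dominated by V (P1: 11>3, P2: 12>10, P3: 14>12, P4: 18>8, P5: 18>3) and is removed.
For General Cole, P2 strictly dominates P3 on the remaining rows (V: 17>6, W: 12>11, X: 19>2); eliminate P3.
Row W is eliminated: V beats it against every remaining column (P1: 11>5, P2: 12>9, P4: 18>16, P5: 18>7).
For General Cole, P2 strictly dominates P4 on the remaining rows (V: 17>6, X: 19>10); eliminate P4.
Among the remaining strategies, none is strictly dominated by another pure strategy of the same player, so the elimination stops.
Surviving strategies — General Rowe: {V, X}; General Cole: {P1, P2, P5}.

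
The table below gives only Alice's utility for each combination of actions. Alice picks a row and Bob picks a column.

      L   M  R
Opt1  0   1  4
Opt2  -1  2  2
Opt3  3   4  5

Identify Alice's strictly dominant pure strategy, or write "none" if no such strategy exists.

Opt3 vs Opt1: L: 3>0, M: 4>1, R: 5>4.
Opt3 vs Opt2: L: 3>-1, M: 4>2, R: 5>2.
Opt3 strictly beats every other strategy against every opponent action, so it is strictly dominant.

Opt3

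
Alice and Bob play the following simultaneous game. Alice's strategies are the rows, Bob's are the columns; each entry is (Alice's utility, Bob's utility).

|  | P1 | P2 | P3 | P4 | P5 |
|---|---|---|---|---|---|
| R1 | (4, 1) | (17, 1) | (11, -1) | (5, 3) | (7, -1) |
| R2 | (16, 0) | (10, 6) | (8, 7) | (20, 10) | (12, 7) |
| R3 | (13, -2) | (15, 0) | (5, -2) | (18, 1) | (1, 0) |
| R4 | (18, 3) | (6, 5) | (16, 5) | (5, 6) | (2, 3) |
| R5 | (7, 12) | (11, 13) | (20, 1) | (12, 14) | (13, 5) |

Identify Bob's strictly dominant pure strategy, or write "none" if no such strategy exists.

P4

P4 vs P1: R1: 3>1, R2: 10>0, R3: 1>-2, R4: 6>3, R5: 14>12.
P4 vs P2: R1: 3>1, R2: 10>6, R3: 1>0, R4: 6>5, R5: 14>13.
P4 vs P3: R1: 3>-1, R2: 10>7, R3: 1>-2, R4: 6>5, R5: 14>1.
P4 vs P5: R1: 3>-1, R2: 10>7, R3: 1>0, R4: 6>3, R5: 14>5.
P4 strictly beats every other strategy against every opponent action, so it is strictly dominant.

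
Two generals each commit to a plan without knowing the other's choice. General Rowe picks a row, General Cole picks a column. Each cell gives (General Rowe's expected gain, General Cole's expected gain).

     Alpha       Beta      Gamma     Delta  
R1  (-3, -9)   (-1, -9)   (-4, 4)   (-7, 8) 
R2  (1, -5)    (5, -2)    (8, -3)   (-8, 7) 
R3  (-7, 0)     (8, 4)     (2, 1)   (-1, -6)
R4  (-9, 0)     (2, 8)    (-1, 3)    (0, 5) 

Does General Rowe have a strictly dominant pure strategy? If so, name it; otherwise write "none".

none

R1 fails to dominate R2 at Alpha (-3<1).
R2 fails to dominate R1 at Delta (-8<-7).
R3 fails to dominate R1 at Alpha (-7<-3).
R4 fails to dominate R1 at Alpha (-9<-3).
No single strategy dominates all the others.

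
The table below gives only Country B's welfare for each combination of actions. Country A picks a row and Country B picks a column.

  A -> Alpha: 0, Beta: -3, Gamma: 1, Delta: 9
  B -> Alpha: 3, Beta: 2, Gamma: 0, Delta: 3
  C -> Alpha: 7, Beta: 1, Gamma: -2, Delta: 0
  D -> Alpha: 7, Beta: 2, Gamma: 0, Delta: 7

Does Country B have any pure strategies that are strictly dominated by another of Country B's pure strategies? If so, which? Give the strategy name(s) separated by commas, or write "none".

Alpha is not dominated — it holds its own against Beta at A (0>-3); Gamma at B (3>0); Delta at B (3=3).
Beta is strictly dominated by Alpha (A: 0>-3, B: 3>2, C: 7>1, D: 7>2).
Gamma: dominated, since Delta does at least as well everywhere (A: 9>1, B: 3>0, C: 0>-2, D: 7>0).
Nothing dominates Delta: Alpha at A (9>0); Beta at A (9>-3); Gamma at A (9>1).

Beta, Gamma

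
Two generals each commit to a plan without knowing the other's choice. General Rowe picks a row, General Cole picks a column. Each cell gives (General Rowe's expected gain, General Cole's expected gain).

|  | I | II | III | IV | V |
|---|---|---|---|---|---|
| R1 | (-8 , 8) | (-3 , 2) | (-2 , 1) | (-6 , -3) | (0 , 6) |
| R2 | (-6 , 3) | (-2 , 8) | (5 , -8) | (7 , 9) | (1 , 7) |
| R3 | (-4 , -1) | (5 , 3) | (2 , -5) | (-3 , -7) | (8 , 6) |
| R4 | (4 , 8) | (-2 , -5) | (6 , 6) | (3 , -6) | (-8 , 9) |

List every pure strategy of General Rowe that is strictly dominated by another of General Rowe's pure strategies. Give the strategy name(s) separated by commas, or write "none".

R1

R1 is strictly dominated by R2 (I: -6>-8, II: -2>-3, III: 5>-2, IV: 7>-6, V: 1>0).
R2 is not dominated — it holds its own against R1 at I (-6>-8); R3 at III (5>2); R4 at II (-2=-2).
R3 is not dominated — it holds its own against R1 at I (-4>-8); R2 at I (-4>-6); R4 at II (5>-2).
Nothing dominates R4: R1 at I (4>-8); R2 at I (4>-6); R3 at I (4>-4).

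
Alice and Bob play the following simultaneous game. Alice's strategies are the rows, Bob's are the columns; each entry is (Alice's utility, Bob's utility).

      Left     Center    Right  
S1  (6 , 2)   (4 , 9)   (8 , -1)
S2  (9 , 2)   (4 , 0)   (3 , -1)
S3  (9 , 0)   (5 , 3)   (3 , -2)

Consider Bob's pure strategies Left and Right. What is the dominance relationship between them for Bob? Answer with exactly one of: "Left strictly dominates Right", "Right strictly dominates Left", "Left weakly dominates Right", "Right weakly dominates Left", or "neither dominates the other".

Left strictly dominates Right

Compare Left to Right across every action of Alice: S1: 2>-1, S2: 2>-1, S3: 0>-2.
Left gives a strictly higher payoff against every action of Alice, so Left strictly dominates Right.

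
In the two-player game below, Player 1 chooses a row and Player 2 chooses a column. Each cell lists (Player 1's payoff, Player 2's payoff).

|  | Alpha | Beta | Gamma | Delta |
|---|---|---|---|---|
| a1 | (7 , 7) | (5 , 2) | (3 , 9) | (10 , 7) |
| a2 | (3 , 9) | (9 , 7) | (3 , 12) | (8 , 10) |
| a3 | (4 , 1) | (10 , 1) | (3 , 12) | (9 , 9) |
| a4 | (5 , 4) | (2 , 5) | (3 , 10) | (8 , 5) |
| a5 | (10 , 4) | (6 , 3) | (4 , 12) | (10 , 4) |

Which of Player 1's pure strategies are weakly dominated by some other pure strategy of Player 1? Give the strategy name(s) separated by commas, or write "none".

a1, a2, a4

a1 is weakly dominated by a5 (Alpha: 10>7, Beta: 6>5, Gamma: 4>3, Delta: 10=10).
a2: dominated, since a3 does at least as well everywhere (Alpha: 4>3, Beta: 10>9, Gamma: 3=3, Delta: 9>8).
Nothing dominates a3: a1 at Beta (10>5); a2 at Alpha (4>3); a4 at Beta (10>2); a5 at Beta (10>6).
a1 weakly dominates a4 — Alpha: 7>5, Beta: 5>2, Gamma: 3=3, Delta: 10>8.
a5: no other strategy beats it everywhere (a1 at Alpha (10>7); a2 at Alpha (10>3); a3 at Alpha (10>4); a4 at Alpha (10>5)).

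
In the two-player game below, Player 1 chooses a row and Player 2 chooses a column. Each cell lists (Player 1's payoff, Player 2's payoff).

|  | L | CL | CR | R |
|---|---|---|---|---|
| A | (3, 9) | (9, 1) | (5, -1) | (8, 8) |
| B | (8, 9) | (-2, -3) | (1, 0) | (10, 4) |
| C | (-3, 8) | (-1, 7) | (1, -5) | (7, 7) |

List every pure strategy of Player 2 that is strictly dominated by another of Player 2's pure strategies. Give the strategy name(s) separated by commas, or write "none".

L: no other strategy beats it everywhere (CL at A (9>1); CR at A (9>-1); R at A (9>8)).
CL: dominated, since L does at least as well everywhere (A: 9>1, B: 9>-3, C: 8>7).
CR is strictly dominated by L (A: 9>-1, B: 9>0, C: 8>-5).
R is strictly dominated by L (A: 9>8, B: 9>4, C: 8>7).

CL, CR, R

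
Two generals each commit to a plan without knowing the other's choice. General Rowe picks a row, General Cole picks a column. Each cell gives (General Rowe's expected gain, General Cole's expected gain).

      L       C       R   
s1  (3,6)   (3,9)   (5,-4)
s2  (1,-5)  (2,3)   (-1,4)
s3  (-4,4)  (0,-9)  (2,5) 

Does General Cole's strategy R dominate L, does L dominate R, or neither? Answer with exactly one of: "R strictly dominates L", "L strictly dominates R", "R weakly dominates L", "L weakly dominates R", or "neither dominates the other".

Compare R to L across every action of General Rowe: s1: -4<6, s2: 4>-5, s3: 5>4.
R does better at s2, s3 but worse at s1; neither strategy dominates the other.

neither dominates the other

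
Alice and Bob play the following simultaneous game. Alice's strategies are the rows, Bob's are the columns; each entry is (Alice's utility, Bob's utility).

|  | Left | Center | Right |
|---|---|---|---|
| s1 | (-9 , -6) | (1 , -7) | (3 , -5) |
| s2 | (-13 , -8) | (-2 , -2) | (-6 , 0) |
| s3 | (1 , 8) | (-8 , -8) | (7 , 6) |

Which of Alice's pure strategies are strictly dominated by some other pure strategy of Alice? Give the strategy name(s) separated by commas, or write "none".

Nothing dominates s1: s2 at Left (-9>-13); s3 at Center (1>-8).
s1 strictly dominates s2 — Left: -9>-13, Center: 1>-2, Right: 3>-6.
Nothing dominates s3: s1 at Left (1>-9); s2 at Left (1>-13).

s2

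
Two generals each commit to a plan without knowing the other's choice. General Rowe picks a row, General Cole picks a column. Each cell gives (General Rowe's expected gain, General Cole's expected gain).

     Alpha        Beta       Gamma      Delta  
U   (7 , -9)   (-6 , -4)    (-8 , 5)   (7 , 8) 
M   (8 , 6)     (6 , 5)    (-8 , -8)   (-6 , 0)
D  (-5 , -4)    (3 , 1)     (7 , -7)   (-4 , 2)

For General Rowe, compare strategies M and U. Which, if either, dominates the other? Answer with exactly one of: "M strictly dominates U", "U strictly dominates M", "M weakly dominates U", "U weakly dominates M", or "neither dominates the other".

M's payoffs vs U's, by General Cole's action — Alpha: 8>7, Beta: 6>-6, Gamma: -8=-8, Delta: -6<7.
M does better at Alpha, Beta but worse at Delta; neither strategy dominates the other.

neither dominates the other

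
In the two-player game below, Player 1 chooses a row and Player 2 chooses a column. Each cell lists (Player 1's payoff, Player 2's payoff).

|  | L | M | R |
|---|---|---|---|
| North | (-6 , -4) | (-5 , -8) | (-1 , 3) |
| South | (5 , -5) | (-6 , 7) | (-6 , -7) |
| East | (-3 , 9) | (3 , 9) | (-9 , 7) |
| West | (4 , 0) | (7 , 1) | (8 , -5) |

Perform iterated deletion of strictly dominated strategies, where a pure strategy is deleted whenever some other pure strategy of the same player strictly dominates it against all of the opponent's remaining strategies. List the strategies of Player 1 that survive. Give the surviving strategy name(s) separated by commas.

Row North is eliminated: West beats it against every remaining column (L: 4>-6, M: 7>-5, R: 8>-1).
For Player 1, West strictly dominates East on the remaining columns (L: 4>-3, M: 7>3, R: 8>-9); eliminate East.
For Player 2, M strictly dominates L on the remaining rows (South: 7>-5, West: 1>0); eliminate L.
For Player 1, West strictly dominates South on the remaining columns (M: 7>-6, R: 8>-6); eliminate South.
For Player 2, M strictly dominates R on the remaining rows (West: 1>-5); eliminate R.
Among the remaining strategies, none is strictly dominated by another pure strategy of the same player, so the elimination stops.
Surviving strategies — Player 1: {West}; Player 2: {M}.

West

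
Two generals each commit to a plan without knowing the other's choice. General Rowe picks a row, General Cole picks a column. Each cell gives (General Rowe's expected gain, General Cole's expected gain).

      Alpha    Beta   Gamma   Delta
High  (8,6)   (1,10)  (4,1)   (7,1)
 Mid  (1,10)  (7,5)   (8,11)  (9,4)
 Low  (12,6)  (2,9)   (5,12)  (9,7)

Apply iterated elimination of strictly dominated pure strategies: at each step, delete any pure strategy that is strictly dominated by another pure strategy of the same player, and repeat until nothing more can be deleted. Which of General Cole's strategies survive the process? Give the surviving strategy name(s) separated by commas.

General Rowe's strategy High is strictly dominated by Low (Alpha: 12>8, Beta: 2>1, Gamma: 5>4, Delta: 9>7) and is removed.
General Cole's strategy Alpha is strictly dominated by Gamma (Mid: 11>10, Low: 12>6) and is removed.
For General Cole, Gamma strictly dominates Beta on the remaining rows (Mid: 11>5, Low: 12>9); eliminate Beta.
General Cole's strategy Delta is strictly dominated by Gamma (Mid: 11>4, Low: 12>7) and is removed.
For General Rowe, Mid strictly dominates Low on the remaining columns (Gamma: 8>5); eliminate Low.
Among the remaining strategies, none is strictly dominated by another pure strategy of the same player, so the elimination stops.
Surviving strategies — General Rowe: {Mid}; General Cole: {Gamma}.

Gamma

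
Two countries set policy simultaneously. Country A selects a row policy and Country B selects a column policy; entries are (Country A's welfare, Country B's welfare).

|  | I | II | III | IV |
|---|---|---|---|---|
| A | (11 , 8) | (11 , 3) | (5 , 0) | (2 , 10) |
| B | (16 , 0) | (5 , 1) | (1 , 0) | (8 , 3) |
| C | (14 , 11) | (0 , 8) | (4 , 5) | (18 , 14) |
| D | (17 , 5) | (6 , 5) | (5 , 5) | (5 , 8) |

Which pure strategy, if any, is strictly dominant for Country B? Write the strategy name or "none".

IV vs I: A: 10>8, B: 3>0, C: 14>11, D: 8>5.
IV vs II: A: 10>3, B: 3>1, C: 14>8, D: 8>5.
IV vs III: A: 10>0, B: 3>0, C: 14>5, D: 8>5.
IV strictly beats every other strategy against every opponent action, so it is strictly dominant.

IV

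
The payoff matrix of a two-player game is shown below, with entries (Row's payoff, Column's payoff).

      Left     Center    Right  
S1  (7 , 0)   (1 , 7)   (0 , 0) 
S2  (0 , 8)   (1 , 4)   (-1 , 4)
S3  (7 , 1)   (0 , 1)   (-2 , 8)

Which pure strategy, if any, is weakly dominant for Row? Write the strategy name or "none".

S1 vs S2: Left: 7>0, Center: 1=1, Right: 0>-1.
S1 vs S3: Left: 7=7, Center: 1>0, Right: 0>-2.
S1 is at least as good as every other strategy against every opponent action, so it is weakly dominant.

S1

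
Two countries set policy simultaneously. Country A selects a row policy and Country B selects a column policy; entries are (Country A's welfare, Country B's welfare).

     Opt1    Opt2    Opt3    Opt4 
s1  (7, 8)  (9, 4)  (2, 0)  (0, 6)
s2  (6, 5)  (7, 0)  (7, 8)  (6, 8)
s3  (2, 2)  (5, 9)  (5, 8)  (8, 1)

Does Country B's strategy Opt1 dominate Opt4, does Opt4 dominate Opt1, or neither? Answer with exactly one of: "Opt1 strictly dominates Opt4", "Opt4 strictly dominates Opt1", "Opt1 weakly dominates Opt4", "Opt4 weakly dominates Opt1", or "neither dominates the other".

neither dominates the other

Compare Opt1 to Opt4 across each choice by Country A: s1: 8>6, s2: 5<8, s3: 2>1.
Opt1 does better at s1, s3 but worse at s2; neither strategy dominates the other.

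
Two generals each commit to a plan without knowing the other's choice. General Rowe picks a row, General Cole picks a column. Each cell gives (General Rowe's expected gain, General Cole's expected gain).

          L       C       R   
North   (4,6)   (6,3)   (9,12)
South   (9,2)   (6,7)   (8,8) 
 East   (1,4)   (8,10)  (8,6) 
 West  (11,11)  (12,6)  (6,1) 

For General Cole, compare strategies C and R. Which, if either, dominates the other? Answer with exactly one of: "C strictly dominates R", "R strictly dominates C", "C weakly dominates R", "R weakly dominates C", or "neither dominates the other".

Compare C to R across each opponent action: North: 3<12, South: 7<8, East: 10>6, West: 6>1.
C does better at East, West but worse at North, South; neither strategy dominates the other.

neither dominates the other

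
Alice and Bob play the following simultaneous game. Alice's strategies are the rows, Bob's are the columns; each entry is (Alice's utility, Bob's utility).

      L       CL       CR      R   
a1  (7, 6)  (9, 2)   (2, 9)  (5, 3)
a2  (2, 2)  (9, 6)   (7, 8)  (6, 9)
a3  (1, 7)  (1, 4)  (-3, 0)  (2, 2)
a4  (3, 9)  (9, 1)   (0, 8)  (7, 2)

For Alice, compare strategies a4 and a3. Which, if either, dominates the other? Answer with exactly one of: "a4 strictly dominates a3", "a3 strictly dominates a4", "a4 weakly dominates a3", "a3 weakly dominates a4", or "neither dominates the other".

a4's payoffs vs a3's, by Bob's action — L: 3>1, CL: 9>1, CR: 0>-3, R: 7>2.
a4 gives a strictly higher payoff against each choice by Bob, so a4 strictly dominates a3.

a4 strictly dominates a3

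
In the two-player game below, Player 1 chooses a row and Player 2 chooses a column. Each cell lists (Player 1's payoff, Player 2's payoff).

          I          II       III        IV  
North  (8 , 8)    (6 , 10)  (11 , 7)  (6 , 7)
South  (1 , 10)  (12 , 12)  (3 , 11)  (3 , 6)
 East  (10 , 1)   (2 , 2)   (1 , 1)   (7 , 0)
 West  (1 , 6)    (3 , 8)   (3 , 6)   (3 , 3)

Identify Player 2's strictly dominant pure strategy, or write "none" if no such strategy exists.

II

II vs I: North: 10>8, South: 12>10, East: 2>1, West: 8>6.
II vs III: North: 10>7, South: 12>11, East: 2>1, West: 8>6.
II vs IV: North: 10>7, South: 12>6, East: 2>0, West: 8>3.
II strictly beats every other strategy against every opponent action, so it is strictly dominant.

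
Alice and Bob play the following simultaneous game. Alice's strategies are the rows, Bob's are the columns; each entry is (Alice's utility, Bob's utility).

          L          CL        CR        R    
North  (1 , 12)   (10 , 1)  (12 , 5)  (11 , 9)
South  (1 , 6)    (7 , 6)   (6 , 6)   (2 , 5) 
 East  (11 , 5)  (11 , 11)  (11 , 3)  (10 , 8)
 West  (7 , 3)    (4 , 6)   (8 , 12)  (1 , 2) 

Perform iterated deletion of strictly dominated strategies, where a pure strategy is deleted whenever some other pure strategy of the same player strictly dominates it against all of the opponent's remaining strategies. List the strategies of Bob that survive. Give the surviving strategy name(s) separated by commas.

For Alice, East strictly dominates South on the remaining columns (L: 11>1, CL: 11>7, CR: 11>6, R: 10>2); eliminate South.
For Alice, East strictly dominates West on the remaining columns (L: 11>7, CL: 11>4, CR: 11>8, R: 10>1); eliminate West.
Bob's strategy CR is strictly dominated by L (North: 12>5, East: 5>3) and is removed.
Among the remaining strategies, none is strictly dominated by another pure strategy of the same player, so the elimination stops.
Surviving strategies — Alice: {North, East}; Bob: {L, CL, R}.

L, CL, R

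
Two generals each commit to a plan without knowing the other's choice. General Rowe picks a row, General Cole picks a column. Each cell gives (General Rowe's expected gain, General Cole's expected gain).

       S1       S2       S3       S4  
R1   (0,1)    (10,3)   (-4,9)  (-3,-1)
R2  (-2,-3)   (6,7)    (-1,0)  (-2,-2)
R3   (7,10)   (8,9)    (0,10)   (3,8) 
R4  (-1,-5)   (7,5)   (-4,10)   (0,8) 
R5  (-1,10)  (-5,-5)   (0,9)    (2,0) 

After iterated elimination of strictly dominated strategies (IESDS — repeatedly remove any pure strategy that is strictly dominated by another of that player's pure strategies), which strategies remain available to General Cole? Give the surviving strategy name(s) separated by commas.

S1, S3

For General Rowe, R3 strictly dominates R2 on the remaining columns (S1: 7>-2, S2: 8>6, S3: 0>-1, S4: 3>-2); eliminate R2.
Row R4 is eliminated: R3 beats it against every remaining column (S1: 7>-1, S2: 8>7, S3: 0>-4, S4: 3>0).
Column S2 is eliminated: S3 beats it against every remaining row (R1: 9>3, R3: 10>9, R5: 9>-5).
Row R1 is eliminated: R3 beats it against every remaining column (S1: 7>0, S3: 0>-4, S4: 3>-3).
For General Cole, S1 strictly dominates S4 on the remaining rows (R3: 10>8, R5: 10>0); eliminate S4.
Among the remaining strategies, none is strictly dominated by another pure strategy of the same player, so the elimination stops.
Surviving strategies — General Rowe: {R3, R5}; General Cole: {S1, S3}.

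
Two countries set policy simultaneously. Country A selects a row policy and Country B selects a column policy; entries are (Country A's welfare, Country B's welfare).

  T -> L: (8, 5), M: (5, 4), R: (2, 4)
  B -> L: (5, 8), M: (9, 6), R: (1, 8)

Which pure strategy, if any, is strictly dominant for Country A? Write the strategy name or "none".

T fails to dominate B at M (5<9).
B fails to dominate T at L (5<8).
No single strategy dominates all the others.

none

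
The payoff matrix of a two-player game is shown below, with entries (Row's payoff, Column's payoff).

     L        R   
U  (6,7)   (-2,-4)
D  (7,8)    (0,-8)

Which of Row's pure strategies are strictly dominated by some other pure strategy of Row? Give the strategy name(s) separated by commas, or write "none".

U

D strictly dominates U — L: 7>6, R: 0>-2.
D: no other strategy beats it everywhere (U at L (7>6)).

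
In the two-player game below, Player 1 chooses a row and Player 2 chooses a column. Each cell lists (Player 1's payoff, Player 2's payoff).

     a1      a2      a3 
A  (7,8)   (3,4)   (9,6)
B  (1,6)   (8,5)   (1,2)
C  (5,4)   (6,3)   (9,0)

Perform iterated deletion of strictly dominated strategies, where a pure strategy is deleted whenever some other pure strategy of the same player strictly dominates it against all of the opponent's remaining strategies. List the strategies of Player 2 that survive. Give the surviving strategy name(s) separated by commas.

a1

Column a2 is eliminated: a1 beats it against every remaining row (A: 8>4, B: 6>5, C: 4>3).
Row B is eliminated: A beats it against every remaining column (a1: 7>1, a3: 9>1).
Player 2's strategy a3 is strictly dominated by a1 (A: 8>6, C: 4>0) and is removed.
For Player 1, A strictly dominates C on the remaining columns (a1: 7>5); eliminate C.
Among the remaining strategies, none is strictly dominated by another pure strategy of the same player, so the elimination stops.
Surviving strategies — Player 1: {A}; Player 2: {a1}.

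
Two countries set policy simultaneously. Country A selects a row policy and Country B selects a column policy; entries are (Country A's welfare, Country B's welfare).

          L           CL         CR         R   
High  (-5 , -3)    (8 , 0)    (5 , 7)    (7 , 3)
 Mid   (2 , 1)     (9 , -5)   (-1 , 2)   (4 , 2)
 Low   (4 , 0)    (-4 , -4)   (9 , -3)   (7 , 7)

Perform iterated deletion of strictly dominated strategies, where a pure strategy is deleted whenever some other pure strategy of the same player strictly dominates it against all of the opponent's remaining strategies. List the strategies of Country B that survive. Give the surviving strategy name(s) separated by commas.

Column L is eliminated: R beats it against every remaining row (High: 3>-3, Mid: 2>1, Low: 7>0).
For Country B, CR strictly dominates CL on the remaining rows (High: 7>0, Mid: 2>-5, Low: -3>-4); eliminate CL.
Row Mid is eliminated: High beats it against every remaining column (CR: 5>-1, R: 7>4).
Among the remaining strategies, none is strictly dominated by another pure strategy of the same player, so the elimination stops.
Surviving strategies — Country A: {High, Low}; Country B: {CR, R}.

CR, R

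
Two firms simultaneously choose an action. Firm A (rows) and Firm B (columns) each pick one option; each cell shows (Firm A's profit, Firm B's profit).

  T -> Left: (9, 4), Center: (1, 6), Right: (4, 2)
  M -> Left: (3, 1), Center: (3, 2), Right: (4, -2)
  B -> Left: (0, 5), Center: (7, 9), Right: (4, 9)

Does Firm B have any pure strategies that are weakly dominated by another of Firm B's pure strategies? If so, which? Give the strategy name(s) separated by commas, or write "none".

Left: dominated, since Center does at least as well everywhere (T: 6>4, M: 2>1, B: 9>5).
Center: no other strategy beats it everywhere (Left at T (6>4); Right at T (6>2)).
Right: dominated, since Center does at least as well everywhere (T: 6>2, M: 2>-2, B: 9=9).

Left, Right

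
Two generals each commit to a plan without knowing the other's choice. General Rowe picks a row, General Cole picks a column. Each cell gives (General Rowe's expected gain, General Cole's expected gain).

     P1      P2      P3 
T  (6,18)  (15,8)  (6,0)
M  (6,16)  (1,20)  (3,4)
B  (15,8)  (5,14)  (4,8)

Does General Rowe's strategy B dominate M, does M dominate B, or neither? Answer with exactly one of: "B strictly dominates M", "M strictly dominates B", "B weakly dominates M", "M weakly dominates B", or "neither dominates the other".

B strictly dominates M

B's payoffs vs M's, by General Cole's action — P1: 15>6, P2: 5>1, P3: 4>3.
Every comparison favours B, so B strictly dominates M.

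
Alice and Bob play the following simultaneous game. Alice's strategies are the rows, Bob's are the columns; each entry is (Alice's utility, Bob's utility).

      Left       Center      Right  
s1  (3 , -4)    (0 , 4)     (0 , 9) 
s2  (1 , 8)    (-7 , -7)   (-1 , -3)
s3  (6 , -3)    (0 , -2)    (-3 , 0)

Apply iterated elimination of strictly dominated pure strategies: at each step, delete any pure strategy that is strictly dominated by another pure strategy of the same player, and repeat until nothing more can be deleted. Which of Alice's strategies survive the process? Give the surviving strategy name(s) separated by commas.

For Alice, s1 strictly dominates s2 on the remaining columns (Left: 3>1, Center: 0>-7, Right: 0>-1); eliminate s2.
For Bob, Center strictly dominates Left on the remaining rows (s1: 4>-4, s3: -2>-3); eliminate Left.
Column Center is eliminated: Right beats it against every remaining row (s1: 9>4, s3: 0>-2).
For Alice, s1 strictly dominates s3 on the remaining columns (Right: 0>-3); eliminate s3.
Among the remaining strategies, none is strictly dominated by another pure strategy of the same player, so the elimination stops.
Surviving strategies — Alice: {s1}; Bob: {Right}.

s1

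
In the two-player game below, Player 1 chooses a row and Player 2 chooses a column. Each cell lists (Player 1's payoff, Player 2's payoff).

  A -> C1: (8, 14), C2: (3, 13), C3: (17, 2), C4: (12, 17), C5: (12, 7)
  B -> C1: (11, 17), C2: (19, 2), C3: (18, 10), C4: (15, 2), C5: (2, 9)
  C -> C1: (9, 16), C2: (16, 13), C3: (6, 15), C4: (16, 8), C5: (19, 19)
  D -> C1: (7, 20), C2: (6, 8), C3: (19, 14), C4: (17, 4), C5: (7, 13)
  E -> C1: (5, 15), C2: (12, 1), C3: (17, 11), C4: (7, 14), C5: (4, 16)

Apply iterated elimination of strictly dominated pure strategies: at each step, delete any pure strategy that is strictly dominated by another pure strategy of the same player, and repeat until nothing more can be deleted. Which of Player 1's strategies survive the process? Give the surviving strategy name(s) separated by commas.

Player 2's strategy C2 is strictly dominated by C1 (A: 14>13, B: 17>2, C: 16>13, D: 20>8, E: 15>1) and is removed.
Row E is eliminated: D beats it against every remaining column (C1: 7>5, C3: 19>17, C4: 17>7, C5: 7>4).
Column C3 is eliminated: C1 beats it against every remaining row (A: 14>2, B: 17>10, C: 16>15, D: 20>14).
Player 1's strategy A is strictly dominated by C (C1: 9>8, C4: 16>12, C5: 19>12) and is removed.
Player 2's strategy C4 is strictly dominated by C1 (B: 17>2, C: 16>8, D: 20>4) and is removed.
Player 1's strategy D is strictly dominated by C (C1: 9>7, C5: 19>7) and is removed.
Among the remaining strategies, none is strictly dominated by another pure strategy of the same player, so the elimination stops.
Surviving strategies — Player 1: {B, C}; Player 2: {C1, C5}.

B, C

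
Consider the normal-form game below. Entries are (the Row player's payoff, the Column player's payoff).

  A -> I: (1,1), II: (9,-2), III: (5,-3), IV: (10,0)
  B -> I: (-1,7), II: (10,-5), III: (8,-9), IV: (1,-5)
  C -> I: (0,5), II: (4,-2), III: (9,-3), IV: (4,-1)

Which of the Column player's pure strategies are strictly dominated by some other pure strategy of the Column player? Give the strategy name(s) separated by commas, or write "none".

II, III, IV

Nothing dominates I: II at A (1>-2); III at A (1>-3); IV at A (1>0).
II is strictly dominated by I (A: 1>-2, B: 7>-5, C: 5>-2).
III is strictly dominated by I (A: 1>-3, B: 7>-9, C: 5>-3).
I strictly dominates IV — A: 1>0, B: 7>-5, C: 5>-1.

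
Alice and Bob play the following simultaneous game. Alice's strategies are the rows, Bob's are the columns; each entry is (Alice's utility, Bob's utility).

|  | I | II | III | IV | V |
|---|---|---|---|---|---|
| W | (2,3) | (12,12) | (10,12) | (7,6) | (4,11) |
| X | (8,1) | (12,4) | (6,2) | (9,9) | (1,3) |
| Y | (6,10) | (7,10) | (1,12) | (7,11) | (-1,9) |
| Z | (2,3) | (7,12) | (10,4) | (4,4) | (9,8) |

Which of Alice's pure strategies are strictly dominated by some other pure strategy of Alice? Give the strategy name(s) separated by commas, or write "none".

Nothing dominates W: X at II (12=12); Y at II (12>7); Z at I (2=2).
Nothing dominates X: W at I (8>2); Y at I (8>6); Z at I (8>2).
Y is strictly dominated by X (I: 8>6, II: 12>7, III: 6>1, IV: 9>7, V: 1>-1).
Nothing dominates Z: W at I (2=2); X at III (10>6); Y at II (7=7).

Y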